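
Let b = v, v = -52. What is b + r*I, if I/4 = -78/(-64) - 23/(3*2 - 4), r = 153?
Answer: -50753/8 ≈ -6344.1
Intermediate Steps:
b = -52
I = -329/8 (I = 4*(-78/(-64) - 23/(3*2 - 4)) = 4*(-78*(-1/64) - 23/(6 - 4)) = 4*(39/32 - 23/2) = 4*(-329/32) = -329/8 ≈ -41.125)
b + r*I = -52 + 153*(-329/8) = -52 - 50337/8 = -50753/8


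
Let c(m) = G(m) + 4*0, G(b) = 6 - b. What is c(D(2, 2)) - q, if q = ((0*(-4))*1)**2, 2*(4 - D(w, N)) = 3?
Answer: 7/2 ≈ 3.5000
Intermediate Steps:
D(w, N) = 5/2 (D(w, N) = 4 - 1/2*3 = 4 - 3/2 = 5/2)
c(m) = 6 - m (c(m) = (6 - m) + 4*0 = (6 - m) + 0 = 6 - m)
q = 0 (q = (0*1)**2 = 0**2 = 0)
c(D(2, 2)) - q = (6 - 1*5/2) - 1*0 = (6 - 5/2) + 0 = 7/2 + 0 = 7/2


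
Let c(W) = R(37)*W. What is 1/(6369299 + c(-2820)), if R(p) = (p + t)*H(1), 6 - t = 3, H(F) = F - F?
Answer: 1/6369299 ≈ 1.5700e-7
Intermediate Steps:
H(F) = 0
t = 3 (t = 6 - 1*3 = 6 - 3 = 3)
R(p) = 0 (R(p) = (p + 3)*0 = (3 + p)*0 = 0)
c(W) = 0 (c(W) = 0*W = 0)
1/(6369299 + c(-2820)) = 1/(6369299 + 0) = 1/6369299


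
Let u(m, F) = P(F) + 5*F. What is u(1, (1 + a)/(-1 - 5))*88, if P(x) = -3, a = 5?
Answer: -704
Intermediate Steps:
u(m, F) = -3 + 5*F
u(1, (1 + a)/(-1 - 5))*88 = (-3 + 5*((1 + 5)/(-1 - 5)))*88 = (-3 + 5*(6/(-6)))*88 = (-3 + 5*(6*(-1/6)))*88 = (-3 + 5*(-1))*88 = (-3 - 5)*88 = -8*88 = -704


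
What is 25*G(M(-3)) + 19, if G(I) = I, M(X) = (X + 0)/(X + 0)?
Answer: 44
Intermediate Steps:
M(X) = 1 (M(X) = X/X = 1)
25*G(M(-3)) + 19 = 25*1 + 19 = 25 + 19 = 44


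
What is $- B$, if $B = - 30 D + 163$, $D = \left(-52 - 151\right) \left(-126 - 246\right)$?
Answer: $2265317$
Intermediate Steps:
$D = 75516$ ($D = \left(-203\right) \left(-372\right) = 75516$)
$B = -2265317$ ($B = \left(-30\right) 75516 + 163 = -2265480 + 163 = -2265317$)
$- B = \left(-1\right) \left(-2265317\right) = 2265317$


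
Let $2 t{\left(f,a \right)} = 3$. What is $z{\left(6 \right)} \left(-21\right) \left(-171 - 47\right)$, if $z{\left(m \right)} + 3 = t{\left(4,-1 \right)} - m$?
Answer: $-34335$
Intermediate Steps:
$t{\left(f,a \right)} = \frac{3}{2}$ ($t{\left(f,a \right)} = \frac{1}{2} \cdot 3 = \frac{3}{2}$)
$z{\left(m \right)} = - \frac{3}{2} - m$ ($z{\left(m \right)} = -3 - \left(- \frac{3}{2} + m\right) = - \frac{3}{2} - m$)
$z{\left(6 \right)} \left(-21\right) \left(-171 - 47\right) = \left(- \frac{3}{2} - 6\right) \left(-21\right) \left(-171 - 47\right) = \left(- \frac{15}{2}\right) \left(-21\right) \left(-218\right) = \frac{315}{2} \left(-218\right) = -34335$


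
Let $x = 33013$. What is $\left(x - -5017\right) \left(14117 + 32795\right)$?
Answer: $1784063360$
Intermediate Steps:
$\left(x - -5017\right) \left(14117 + 32795\right) = \left(33013 - -5017\right) \left(14117 + 32795\right) = \left(33013 + \left(-17864 + 22881\right)\right) 46912 = \left(33013 + 5017\right) 46912 = 38030 \cdot 46912 = 1784063360$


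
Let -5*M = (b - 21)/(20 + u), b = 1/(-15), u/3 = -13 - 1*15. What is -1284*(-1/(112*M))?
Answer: -96300/553 ≈ -174.14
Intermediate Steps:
u = -84 (u = 3*(-13 - 1*15) = 3*(-13 - 15) = 3*(-28) = -84)
b = -1/15 ≈ -0.066667
M = -79/1200 (M = -(-1/15 - 21)/(5*(20 - 84)) = -(-316)/(75*(-64)) = -(-316)*(-1)/(75*64) = -⅕*79/240 = -79/1200 ≈ -0.065833)
-1284*(-1/(112*M)) = -1284/((-79/1200*(-112))) = -1284/553/75 = -1284*75/553 = -96300/553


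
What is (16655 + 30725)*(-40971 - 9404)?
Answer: -2386767500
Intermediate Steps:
(16655 + 30725)*(-40971 - 9404) = 47380*(-50375) = -2386767500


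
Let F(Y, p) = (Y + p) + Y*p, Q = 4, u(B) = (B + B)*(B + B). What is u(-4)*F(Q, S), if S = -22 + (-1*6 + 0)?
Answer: -8704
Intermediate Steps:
u(B) = 4*B² (u(B) = (2*B)*(2*B) = 4*B²)
S = -28 (S = -22 + (-6 + 0) = -22 - 6 = -28)
F(Y, p) = Y + p + Y*p
u(-4)*F(Q, S) = (4*(-4)²)*(4 - 28 + 4*(-28)) = (4*16)*(4 - 28 - 112) = 64*(-136) = -8704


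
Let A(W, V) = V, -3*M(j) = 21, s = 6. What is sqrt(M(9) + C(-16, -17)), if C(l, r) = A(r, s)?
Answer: I ≈ 1.0*I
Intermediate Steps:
M(j) = -7 (M(j) = -1/3*21 = -7)
C(l, r) = 6
sqrt(M(9) + C(-16, -17)) = sqrt(-7 + 6) = sqrt(-1) = I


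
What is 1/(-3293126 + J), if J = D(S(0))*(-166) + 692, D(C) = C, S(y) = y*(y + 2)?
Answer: -1/3292434 ≈ -3.0373e-7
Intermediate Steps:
S(y) = y*(2 + y)
J = 692 (J = (0*(2 + 0))*(-166) + 692 = (0*2)*(-166) + 692 = 0*(-166) + 692 = 0 + 692 = 692)
1/(-3293126 + J) = 1/(-3293126 + 692) = 1/(-3292434) = -1/3292434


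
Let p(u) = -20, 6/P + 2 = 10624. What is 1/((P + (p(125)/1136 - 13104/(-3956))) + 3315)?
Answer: 1491732436/4950008874497 ≈ 0.00030136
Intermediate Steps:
P = 3/5311 (P = 6/(-2 + 10624) = 6/10622 = 6*(1/10622) = 3/5311 ≈ 0.00056487)
1/((P + (p(125)/1136 - 13104/(-3956))) + 3315) = 1/((3/5311 + (-20/1136 - 13104/(-3956))) + 3315) = 1/((3/5311 + (-20*1/1136 - 13104*(-1/3956))) + 3315) = 1/((3/5311 + (-5/284 + 3276/989)) + 3315) = 1/((3/5311 + 925439/280876) + 3315) = 1/(4915849157/1491732436 + 3315) = 1/(4950008874497/1491732436) = 1491732436/4950008874497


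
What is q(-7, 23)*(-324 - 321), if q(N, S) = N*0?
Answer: 0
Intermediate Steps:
q(N, S) = 0
q(-7, 23)*(-324 - 321) = 0*(-324 - 321) = 0*(-645) = 0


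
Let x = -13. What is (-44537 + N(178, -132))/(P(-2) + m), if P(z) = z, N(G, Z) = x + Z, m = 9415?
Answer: -44682/9413 ≈ -4.7468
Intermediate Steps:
N(G, Z) = -13 + Z
(-44537 + N(178, -132))/(P(-2) + m) = (-44537 + (-13 - 132))/(-2 + 9415) = (-44537 - 145)/9413 = -44682*1/9413 = -44682/9413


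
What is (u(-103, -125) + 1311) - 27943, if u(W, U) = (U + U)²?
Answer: 35868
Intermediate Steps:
u(W, U) = 4*U² (u(W, U) = (2*U)² = 4*U²)
(u(-103, -125) + 1311) - 27943 = (4*(-125)² + 1311) - 27943 = (4*15625 + 1311) - 27943 = (62500 + 1311) - 27943 = 63811 - 27943 = 35868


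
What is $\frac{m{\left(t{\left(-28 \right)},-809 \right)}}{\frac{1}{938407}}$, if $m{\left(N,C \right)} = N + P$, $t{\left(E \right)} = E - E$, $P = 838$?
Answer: $786385066$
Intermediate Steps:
$t{\left(E \right)} = 0$
$m{\left(N,C \right)} = 838 + N$ ($m{\left(N,C \right)} = N + 838 = 838 + N$)
$\frac{m{\left(t{\left(-28 \right)},-809 \right)}}{\frac{1}{938407}} = \frac{838 + 0}{\frac{1}{938407}} = 838 \frac{1}{\frac{1}{938407}} = 838 \cdot 938407 = 786385066$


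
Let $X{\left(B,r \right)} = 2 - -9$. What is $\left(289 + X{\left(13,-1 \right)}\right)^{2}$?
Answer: $90000$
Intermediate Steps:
$X{\left(B,r \right)} = 11$ ($X{\left(B,r \right)} = 2 + 9 = 11$)
$\left(289 + X{\left(13,-1 \right)}\right)^{2} = \left(289 + 11\right)^{2} = 300^{2} = 90000$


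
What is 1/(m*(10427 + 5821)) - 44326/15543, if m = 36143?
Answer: -8676836125907/3042549834984 ≈ -2.8518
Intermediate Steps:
1/(m*(10427 + 5821)) - 44326/15543 = 1/(36143*(10427 + 5821)) - 44326/15543 = (1/36143)/16248 - 44326*1/15543 = (1/36143)*(1/16248) - 44326/15543 = 1/587251464 - 44326/15543 = -8676836125907/3042549834984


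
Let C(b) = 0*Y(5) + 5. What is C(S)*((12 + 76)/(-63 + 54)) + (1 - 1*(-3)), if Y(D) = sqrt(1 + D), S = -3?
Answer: -404/9 ≈ -44.889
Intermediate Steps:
C(b) = 5 (C(b) = 0*sqrt(1 + 5) + 5 = 0*sqrt(6) + 5 = 0 + 5 = 5)
C(S)*((12 + 76)/(-63 + 54)) + (1 - 1*(-3)) = 5*((12 + 76)/(-63 + 54)) + (1 - 1*(-3)) = 5*(88/(-9)) + (1 + 3) = 5*(88*(-1/9)) + 4 = 5*(-88/9) + 4 = -440/9 + 4 = -404/9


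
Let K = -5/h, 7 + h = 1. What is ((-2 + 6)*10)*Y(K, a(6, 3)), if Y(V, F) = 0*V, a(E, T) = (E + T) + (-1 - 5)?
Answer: 0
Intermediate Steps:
h = -6 (h = -7 + 1 = -6)
a(E, T) = -6 + E + T (a(E, T) = (E + T) - 6 = -6 + E + T)
K = 5/6 (K = -5/(-6) = -5*(-1/6) = 5/6 ≈ 0.83333)
Y(V, F) = 0
((-2 + 6)*10)*Y(K, a(6, 3)) = ((-2 + 6)*10)*0 = (4*10)*0 = 40*0 = 0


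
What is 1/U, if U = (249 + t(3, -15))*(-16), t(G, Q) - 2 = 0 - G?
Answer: -1/3968 ≈ -0.00025202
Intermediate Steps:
t(G, Q) = 2 - G (t(G, Q) = 2 + (0 - G) = 2 - G)
U = -3968 (U = (249 + (2 - 1*3))*(-16) = (249 + (2 - 3))*(-16) = (249 - 1)*(-16) = 248*(-16) = -3968)
1/U = 1/(-3968) = -1/3968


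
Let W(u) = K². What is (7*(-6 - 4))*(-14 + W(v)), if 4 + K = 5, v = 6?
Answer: 910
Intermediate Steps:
K = 1 (K = -4 + 5 = 1)
W(u) = 1 (W(u) = 1² = 1)
(7*(-6 - 4))*(-14 + W(v)) = (7*(-6 - 4))*(-14 + 1) = (7*(-10))*(-13) = -70*(-13) = 910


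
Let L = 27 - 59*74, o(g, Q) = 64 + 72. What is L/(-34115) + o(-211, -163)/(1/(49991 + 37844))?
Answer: 407522783739/34115 ≈ 1.1946e+7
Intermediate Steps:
o(g, Q) = 136
L = -4339 (L = 27 - 4366 = -4339)
L/(-34115) + o(-211, -163)/(1/(49991 + 37844)) = -4339/(-34115) + 136/(1/(49991 + 37844)) = -4339*(-1/34115) + 136/(1/87835) = 4339/34115 + 136/(1/87835) = 4339/34115 + 136*87835 = 4339/34115 + 11945560 = 407522783739/34115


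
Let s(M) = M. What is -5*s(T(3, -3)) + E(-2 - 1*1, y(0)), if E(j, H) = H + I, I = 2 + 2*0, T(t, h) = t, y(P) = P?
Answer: -13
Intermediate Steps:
I = 2 (I = 2 + 0 = 2)
E(j, H) = 2 + H (E(j, H) = H + 2 = 2 + H)
-5*s(T(3, -3)) + E(-2 - 1*1, y(0)) = -5*3 + (2 + 0) = -15 + 2 = -13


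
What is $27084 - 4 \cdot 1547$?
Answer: $20896$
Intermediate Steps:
$27084 - 4 \cdot 1547 = 27084 - 6188 = 20896$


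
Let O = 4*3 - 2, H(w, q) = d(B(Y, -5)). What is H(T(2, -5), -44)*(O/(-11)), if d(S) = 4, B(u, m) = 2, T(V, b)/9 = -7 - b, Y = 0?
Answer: -40/11 ≈ -3.6364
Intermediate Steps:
T(V, b) = -63 - 9*b (T(V, b) = 9*(-7 - b) = -63 - 9*b)
H(w, q) = 4
O = 10 (O = 12 - 2 = 10)
H(T(2, -5), -44)*(O/(-11)) = 4*(10/(-11)) = 4*(10*(-1/11)) = 4*(-10/11) = -40/11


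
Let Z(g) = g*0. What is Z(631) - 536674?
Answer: -536674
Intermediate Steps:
Z(g) = 0
Z(631) - 536674 = 0 - 536674 = -536674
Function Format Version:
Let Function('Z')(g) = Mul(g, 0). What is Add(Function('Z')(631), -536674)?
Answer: -536674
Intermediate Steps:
Function('Z')(g) = 0
Add(Function('Z')(631), -536674) = Add(0, -536674) = -536674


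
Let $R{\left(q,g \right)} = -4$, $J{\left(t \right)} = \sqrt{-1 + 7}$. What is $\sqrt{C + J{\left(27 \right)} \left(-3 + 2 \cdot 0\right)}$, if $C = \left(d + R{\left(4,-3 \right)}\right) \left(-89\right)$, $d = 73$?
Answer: $\sqrt{-6141 - 3 \sqrt{6}} \approx 78.411 i$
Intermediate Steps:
$J{\left(t \right)} = \sqrt{6}$
$C = -6141$ ($C = \left(73 - 4\right) \left(-89\right) = 69 \left(-89\right) = -6141$)
$\sqrt{C + J{\left(27 \right)} \left(-3 + 2 \cdot 0\right)} = \sqrt{-6141 + \sqrt{6} \left(-3 + 2 \cdot 0\right)} = \sqrt{-6141 + \sqrt{6} \left(-3 + 0\right)} = \sqrt{-6141 + \sqrt{6} \left(-3\right)} = \sqrt{-6141 - 3 \sqrt{6}}$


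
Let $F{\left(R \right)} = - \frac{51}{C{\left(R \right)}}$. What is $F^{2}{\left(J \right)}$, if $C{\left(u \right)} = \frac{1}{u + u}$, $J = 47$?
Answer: $22982436$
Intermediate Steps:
$C{\left(u \right)} = \frac{1}{2 u}$
$F{\left(R \right)} = - 102 R$ ($F{\left(R \right)} = - \frac{51}{\frac{1}{2} \frac{1}{R}} = - 51 \cdot 2 R = - 102 R$)
$F^{2}{\left(J \right)} = \left(\left(-102\right) 47\right)^{2} = \left(-4794\right)^{2} = 22982436$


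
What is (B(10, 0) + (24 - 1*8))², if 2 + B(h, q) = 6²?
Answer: 2500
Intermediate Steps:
B(h, q) = 34 (B(h, q) = -2 + 6² = -2 + 36 = 34)
(B(10, 0) + (24 - 1*8))² = (34 + (24 - 1*8))² = (34 + (24 - 8))² = (34 + 16)² = 50² = 2500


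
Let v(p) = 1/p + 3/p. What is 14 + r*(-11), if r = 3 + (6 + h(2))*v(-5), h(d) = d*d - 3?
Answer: 213/5 ≈ 42.600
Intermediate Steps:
h(d) = -3 + d² (h(d) = d² - 3 = -3 + d²)
v(p) = 4/p (v(p) = 1/p + 3/p = 4/p)
r = -13/5 (r = 3 + (6 + (-3 + 2²))*(4/(-5)) = 3 + (6 + (-3 + 4))*(4*(-⅕)) = 3 + (6 + 1)*(-⅘) = 3 + 7*(-⅘) = 3 - 28/5 = -13/5 ≈ -2.6000)
14 + r*(-11) = 14 - 13/5*(-11) = 14 + 143/5 = 213/5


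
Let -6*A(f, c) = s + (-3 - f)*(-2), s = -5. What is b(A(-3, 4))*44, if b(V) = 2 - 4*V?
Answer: -176/3 ≈ -58.667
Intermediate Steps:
A(f, c) = -1/6 - f/3 (A(f, c) = -(-5 + (-3 - f)*(-2))/6 = -(-5 + (6 + 2*f))/6 = -(1 + 2*f)/6 = -1/6 - f/3)
b(A(-3, 4))*44 = (2 - 4*(-1/6 - 1/3*(-3)))*44 = (2 - 4*(-1/6 + 1))*44 = (2 - 4*5/6)*44 = (2 - 10/3)*44 = -4/3*44 = -176/3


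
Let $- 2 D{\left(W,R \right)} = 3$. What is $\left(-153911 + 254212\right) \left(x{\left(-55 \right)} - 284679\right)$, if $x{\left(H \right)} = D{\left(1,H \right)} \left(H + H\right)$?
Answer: $-28537038714$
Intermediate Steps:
$D{\left(W,R \right)} = - \frac{3}{2}$ ($D{\left(W,R \right)} = \left(- \frac{1}{2}\right) 3 = - \frac{3}{2}$)
$x{\left(H \right)} = - 3 H$ ($x{\left(H \right)} = - \frac{3 \left(H + H\right)}{2} = - \frac{3 \cdot 2 H}{2} = - 3 H$)
$\left(-153911 + 254212\right) \left(x{\left(-55 \right)} - 284679\right) = \left(-153911 + 254212\right) \left(\left(-3\right) \left(-55\right) - 284679\right) = 100301 \left(165 - 284679\right) = 100301 \left(-284514\right) = -28537038714$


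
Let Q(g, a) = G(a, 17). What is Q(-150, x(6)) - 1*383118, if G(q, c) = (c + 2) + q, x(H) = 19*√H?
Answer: -383099 + 19*√6 ≈ -3.8305e+5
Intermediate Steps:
G(q, c) = 2 + c + q (G(q, c) = (2 + c) + q = 2 + c + q)
Q(g, a) = 19 + a (Q(g, a) = 2 + 17 + a = 19 + a)
Q(-150, x(6)) - 1*383118 = (19 + 19*√6) - 1*383118 = (19 + 19*√6) - 383118 = -383099 + 19*√6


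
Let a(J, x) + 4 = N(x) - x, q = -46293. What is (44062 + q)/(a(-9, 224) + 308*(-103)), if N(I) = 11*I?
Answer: 23/304 ≈ 0.075658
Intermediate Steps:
a(J, x) = -4 + 10*x (a(J, x) = -4 + (11*x - x) = -4 + 10*x)
(44062 + q)/(a(-9, 224) + 308*(-103)) = (44062 - 46293)/((-4 + 10*224) + 308*(-103)) = -2231/((-4 + 2240) - 31724) = -2231/(2236 - 31724) = -2231/(-29488) = -2231*(-1/29488) = 23/304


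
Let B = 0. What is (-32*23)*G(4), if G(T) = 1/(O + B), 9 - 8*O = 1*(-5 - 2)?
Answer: -368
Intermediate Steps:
O = 2 (O = 9/8 - (-5 - 2)/8 = 9/8 - (-7)/8 = 9/8 - ⅛*(-7) = 9/8 + 7/8 = 2)
G(T) = ½ (G(T) = 1/(2 + 0) = 1/2 = ½)
(-32*23)*G(4) = -32*23*(½) = -736*½ = -368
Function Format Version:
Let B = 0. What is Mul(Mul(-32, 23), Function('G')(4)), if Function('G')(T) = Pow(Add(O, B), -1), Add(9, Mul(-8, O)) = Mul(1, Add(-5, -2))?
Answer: -368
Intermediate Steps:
O = 2 (O = Add(Rational(9, 8), Mul(Rational(-1, 8), Mul(1, Add(-5, -2)))) = Add(Rational(9, 8), Mul(Rational(-1, 8), Mul(1, -7))) = Add(Rational(9, 8), Mul(Rational(-1, 8), -7)) = Add(Rational(9, 8), Rational(7, 8)) = 2)
Function('G')(T) = Rational(1, 2) (Function('G')(T) = Pow(Add(2, 0), -1) = Pow(2, -1) = Rational(1, 2))
Mul(Mul(-32, 23), Function('G')(4)) = Mul(Mul(-32, 23), Rational(1, 2)) = Mul(-736, Rational(1, 2)) = -368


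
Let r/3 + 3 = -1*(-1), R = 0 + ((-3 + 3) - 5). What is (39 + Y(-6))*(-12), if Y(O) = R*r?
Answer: -828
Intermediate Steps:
R = -5 (R = 0 + (0 - 5) = 0 - 5 = -5)
r = -6 (r = -9 + 3*(-1*(-1)) = -9 + 3*1 = -9 + 3 = -6)
Y(O) = 30 (Y(O) = -5*(-6) = 30)
(39 + Y(-6))*(-12) = (39 + 30)*(-12) = 69*(-12) = -828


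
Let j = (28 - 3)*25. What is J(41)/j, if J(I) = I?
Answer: 41/625 ≈ 0.065600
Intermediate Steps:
j = 625 (j = 25*25 = 625)
J(41)/j = 41/625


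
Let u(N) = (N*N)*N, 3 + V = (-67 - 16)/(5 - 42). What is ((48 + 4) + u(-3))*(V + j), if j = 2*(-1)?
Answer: -2550/37 ≈ -68.919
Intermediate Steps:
j = -2
V = -28/37 (V = -3 + (-67 - 16)/(5 - 42) = -3 - 83/(-37) = -3 - 83*(-1/37) = -3 + 83/37 = -28/37 ≈ -0.75676)
u(N) = N**3 (u(N) = N**2*N = N**3)
((48 + 4) + u(-3))*(V + j) = ((48 + 4) + (-3)**3)*(-28/37 - 2) = (52 - 27)*(-102/37) = 25*(-102/37) = -2550/37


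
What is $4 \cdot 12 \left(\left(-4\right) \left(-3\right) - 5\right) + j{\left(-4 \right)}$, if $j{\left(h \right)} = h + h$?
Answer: $328$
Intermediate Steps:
$j{\left(h \right)} = 2 h$
$4 \cdot 12 \left(\left(-4\right) \left(-3\right) - 5\right) + j{\left(-4 \right)} = 4 \cdot 12 \left(\left(-4\right) \left(-3\right) - 5\right) + 2 \left(-4\right) = 48 \left(12 - 5\right) - 8 = 48 \cdot 7 - 8 = 336 - 8 = 328$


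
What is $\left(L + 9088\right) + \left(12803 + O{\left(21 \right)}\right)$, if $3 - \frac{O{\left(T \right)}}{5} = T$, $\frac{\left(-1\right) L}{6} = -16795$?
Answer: $122571$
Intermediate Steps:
$L = 100770$ ($L = \left(-6\right) \left(-16795\right) = 100770$)
$O{\left(T \right)} = 15 - 5 T$
$\left(L + 9088\right) + \left(12803 + O{\left(21 \right)}\right) = \left(100770 + 9088\right) + \left(12803 + \left(15 - 105\right)\right) = 109858 + \left(12803 + \left(15 - 105\right)\right) = 109858 + \left(12803 - 90\right) = 109858 + 12713 = 122571$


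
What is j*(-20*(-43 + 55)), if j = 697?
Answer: -167280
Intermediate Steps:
j*(-20*(-43 + 55)) = 697*(-20*(-43 + 55)) = 697*(-20*12) = 697*(-240) = -167280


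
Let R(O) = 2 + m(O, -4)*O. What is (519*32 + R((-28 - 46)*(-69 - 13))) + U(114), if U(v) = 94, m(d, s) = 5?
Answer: 47044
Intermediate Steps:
R(O) = 2 + 5*O
(519*32 + R((-28 - 46)*(-69 - 13))) + U(114) = (519*32 + (2 + 5*((-28 - 46)*(-69 - 13)))) + 94 = (16608 + (2 + 5*(-74*(-82)))) + 94 = (16608 + (2 + 5*6068)) + 94 = (16608 + (2 + 30340)) + 94 = (16608 + 30342) + 94 = 46950 + 94 = 47044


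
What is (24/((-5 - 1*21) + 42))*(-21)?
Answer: -63/2 ≈ -31.500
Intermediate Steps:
(24/((-5 - 1*21) + 42))*(-21) = (24/((-5 - 21) + 42))*(-21) = (24/(-26 + 42))*(-21) = (24/16)*(-21) = (24*(1/16))*(-21) = (3/2)*(-21) = -63/2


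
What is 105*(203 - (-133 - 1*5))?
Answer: 35805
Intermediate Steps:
105*(203 - (-133 - 1*5)) = 105*(203 - (-133 - 5)) = 105*(203 - 1*(-138)) = 105*(203 + 138) = 105*341 = 35805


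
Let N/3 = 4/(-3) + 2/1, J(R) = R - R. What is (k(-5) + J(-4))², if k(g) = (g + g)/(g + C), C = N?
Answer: 100/9 ≈ 11.111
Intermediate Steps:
J(R) = 0
N = 2 (N = 3*(4/(-3) + 2/1) = 3*(4*(-⅓) + 2*1) = 3*(-4/3 + 2) = 3*(⅔) = 2)
C = 2
k(g) = 2*g/(2 + g) (k(g) = (g + g)/(g + 2) = (2*g)/(2 + g) = 2*g/(2 + g))
(k(-5) + J(-4))² = (2*(-5)/(2 - 5) + 0)² = (2*(-5)/(-3) + 0)² = (2*(-5)*(-⅓) + 0)² = (10/3 + 0)² = (10/3)² = 100/9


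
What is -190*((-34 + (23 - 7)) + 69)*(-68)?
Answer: 658920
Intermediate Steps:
-190*((-34 + (23 - 7)) + 69)*(-68) = -190*((-34 + 16) + 69)*(-68) = -190*(-18 + 69)*(-68) = -190*51*(-68) = -9690*(-68) = 658920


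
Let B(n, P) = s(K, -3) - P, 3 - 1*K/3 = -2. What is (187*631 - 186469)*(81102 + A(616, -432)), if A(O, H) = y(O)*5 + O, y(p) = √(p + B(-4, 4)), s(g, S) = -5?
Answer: -5595394896 - 342360*√607 ≈ -5.6038e+9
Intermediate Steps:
K = 15 (K = 9 - 3*(-2) = 9 + 6 = 15)
B(n, P) = -5 - P
y(p) = √(-9 + p) (y(p) = √(p + (-5 - 1*4)) = √(p + (-5 - 4)) = √(p - 9) = √(-9 + p))
A(O, H) = O + 5*√(-9 + O) (A(O, H) = √(-9 + O)*5 + O = 5*√(-9 + O) + O = O + 5*√(-9 + O))
(187*631 - 186469)*(81102 + A(616, -432)) = (187*631 - 186469)*(81102 + (616 + 5*√(-9 + 616))) = (117997 - 186469)*(81102 + (616 + 5*√607)) = -68472*(81718 + 5*√607) = -5595394896 - 342360*√607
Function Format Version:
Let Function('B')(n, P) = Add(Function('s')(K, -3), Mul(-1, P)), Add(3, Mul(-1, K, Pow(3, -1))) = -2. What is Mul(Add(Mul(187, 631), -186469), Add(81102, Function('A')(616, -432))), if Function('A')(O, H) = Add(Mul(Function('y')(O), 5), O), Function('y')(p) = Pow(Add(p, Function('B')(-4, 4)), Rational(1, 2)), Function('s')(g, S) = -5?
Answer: Add(-5595394896, Mul(-342360, Pow(607, Rational(1, 2)))) ≈ -5.6038e+9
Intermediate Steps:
K = 15 (K = Add(9, Mul(-3, -2)) = Add(9, 6) = 15)
Function('B')(n, P) = Add(-5, Mul(-1, P))
Function('y')(p) = Pow(Add(-9, p), Rational(1, 2)) (Function('y')(p) = Pow(Add(p, Add(-5, Mul(-1, 4))), Rational(1, 2)) = Pow(Add(p, Add(-5, -4)), Rational(1, 2)) = Pow(Add(p, -9), Rational(1, 2)) = Pow(Add(-9, p), Rational(1, 2)))
Function('A')(O, H) = Add(O, Mul(5, Pow(Add(-9, O), Rational(1, 2)))) (Function('A')(O, H) = Add(Mul(Pow(Add(-9, O), Rational(1, 2)), 5), O) = Add(Mul(5, Pow(Add(-9, O), Rational(1, 2))), O) = Add(O, Mul(5, Pow(Add(-9, O), Rational(1, 2)))))
Mul(Add(Mul(187, 631), -186469), Add(81102, Function('A')(616, -432))) = Mul(Add(Mul(187, 631), -186469), Add(81102, Add(616, Mul(5, Pow(Add(-9, 616), Rational(1, 2)))))) = Mul(Add(117997, -186469), Add(81102, Add(616, Mul(5, Pow(607, Rational(1, 2)))))) = Mul(-68472, Add(81718, Mul(5, Pow(607, Rational(1, 2))))) = Add(-5595394896, Mul(-342360, Pow(607, Rational(1, 2))))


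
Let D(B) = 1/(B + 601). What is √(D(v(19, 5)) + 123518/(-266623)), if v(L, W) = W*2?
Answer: 15*I*√54449105165455/162906653 ≈ 0.67943*I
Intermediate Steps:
v(L, W) = 2*W
D(B) = 1/(601 + B)
√(D(v(19, 5)) + 123518/(-266623)) = √(1/(601 + 2*5) + 123518/(-266623)) = √(1/(601 + 10) + 123518*(-1/266623)) = √(1/611 - 123518/266623) = √(-75202875/162906653) = 15*I*√54449105165455/162906653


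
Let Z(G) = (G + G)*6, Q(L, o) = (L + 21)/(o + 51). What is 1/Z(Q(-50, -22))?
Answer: -1/12 ≈ -0.083333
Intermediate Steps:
Q(L, o) = (21 + L)/(51 + o)
Z(G) = 12*G (Z(G) = (2*G)*6 = 12*G)
1/Z(Q(-50, -22)) = 1/(12*((21 - 50)/(51 - 22))) = 1/(12*(-29/29)) = 1/(12*((1/29)*(-29))) = 1/(12*(-1)) = 1/(-12) = -1/12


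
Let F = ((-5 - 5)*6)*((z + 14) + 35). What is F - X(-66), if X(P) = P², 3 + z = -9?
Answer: -6576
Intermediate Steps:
z = -12 (z = -3 - 9 = -12)
F = -2220 (F = ((-5 - 5)*6)*((-12 + 14) + 35) = (-10*6)*(2 + 35) = -60*37 = -2220)
F - X(-66) = -2220 - 1*(-66)² = -2220 - 1*4356 = -2220 - 4356 = -6576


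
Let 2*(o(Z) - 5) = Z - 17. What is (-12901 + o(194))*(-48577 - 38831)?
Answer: 1119477960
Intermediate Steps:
o(Z) = -7/2 + Z/2 (o(Z) = 5 + (Z - 17)/2 = 5 + (-17 + Z)/2 = 5 + (-17/2 + Z/2) = -7/2 + Z/2)
(-12901 + o(194))*(-48577 - 38831) = (-12901 + (-7/2 + (½)*194))*(-48577 - 38831) = (-12901 + (-7/2 + 97))*(-87408) = (-12901 + 187/2)*(-87408) = -25615/2*(-87408) = 1119477960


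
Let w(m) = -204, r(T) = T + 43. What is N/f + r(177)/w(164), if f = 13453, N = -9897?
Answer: -1244662/686103 ≈ -1.8141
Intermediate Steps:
r(T) = 43 + T
N/f + r(177)/w(164) = -9897/13453 + (43 + 177)/(-204) = -9897*1/13453 + 220*(-1/204) = -9897/13453 - 55/51 = -1244662/686103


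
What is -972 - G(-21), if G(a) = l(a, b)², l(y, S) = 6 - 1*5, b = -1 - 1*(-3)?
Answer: -973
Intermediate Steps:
b = 2 (b = -1 + 3 = 2)
l(y, S) = 1 (l(y, S) = 6 - 5 = 1)
G(a) = 1 (G(a) = 1² = 1)
-972 - G(-21) = -972 - 1*1 = -972 - 1 = -973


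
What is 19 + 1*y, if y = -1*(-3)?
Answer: 22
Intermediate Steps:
y = 3
19 + 1*y = 19 + 1*3 = 19 + 3 = 22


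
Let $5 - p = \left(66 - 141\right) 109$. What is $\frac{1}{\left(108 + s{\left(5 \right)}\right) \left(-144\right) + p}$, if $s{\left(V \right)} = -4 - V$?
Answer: $- \frac{1}{6076} \approx -0.00016458$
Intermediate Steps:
$p = 8180$ ($p = 5 - \left(66 - 141\right) 109 = 5 - \left(-75\right) 109 = 5 - -8175 = 5 + 8175 = 8180$)
$\frac{1}{\left(108 + s{\left(5 \right)}\right) \left(-144\right) + p} = \frac{1}{\left(108 - 9\right) \left(-144\right) + 8180} = \frac{1}{99 \left(-144\right) + 8180} = \frac{1}{-14256 + 8180} = \frac{1}{-6076} = - \frac{1}{6076}$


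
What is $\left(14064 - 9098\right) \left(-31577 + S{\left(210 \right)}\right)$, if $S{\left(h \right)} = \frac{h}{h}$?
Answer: $-156806416$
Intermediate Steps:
$S{\left(h \right)} = 1$
$\left(14064 - 9098\right) \left(-31577 + S{\left(210 \right)}\right) = \left(14064 - 9098\right) \left(-31577 + 1\right) = 4966 \left(-31576\right) = -156806416$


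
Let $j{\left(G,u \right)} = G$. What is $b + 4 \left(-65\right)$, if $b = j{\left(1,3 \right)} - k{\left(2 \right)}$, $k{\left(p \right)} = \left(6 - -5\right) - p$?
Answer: $-268$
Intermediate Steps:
$k{\left(p \right)} = 11 - p$ ($k{\left(p \right)} = \left(6 + 5\right) - p = 11 - p$)
$b = -8$ ($b = 1 - \left(11 - 2\right) = 1 - 9 = -8$)
$b + 4 \left(-65\right) = -8 + 4 \left(-65\right) = -8 - 260 = -268$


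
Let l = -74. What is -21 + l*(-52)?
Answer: 3827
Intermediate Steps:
-21 + l*(-52) = -21 - 74*(-52) = -21 + 3848 = 3827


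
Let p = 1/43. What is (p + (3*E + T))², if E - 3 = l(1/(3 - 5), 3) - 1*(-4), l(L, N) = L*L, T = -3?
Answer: 10426441/29584 ≈ 352.44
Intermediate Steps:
l(L, N) = L²
p = 1/43 ≈ 0.023256
E = 29/4 (E = 3 + ((1/(3 - 5))² - 1*(-4)) = 3 + ((1/(-2))² + 4) = 3 + ((-½)² + 4) = 3 + (¼ + 4) = 3 + 17/4 = 29/4 ≈ 7.2500)
(p + (3*E + T))² = (1/43 + (3*(29/4) - 3))² = (1/43 + (87/4 - 3))² = (1/43 + 75/4)² = (3229/172)² = 10426441/29584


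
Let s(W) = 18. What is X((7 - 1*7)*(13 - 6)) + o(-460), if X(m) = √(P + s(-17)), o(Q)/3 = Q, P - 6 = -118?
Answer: -1380 + I*√94 ≈ -1380.0 + 9.6954*I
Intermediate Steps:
P = -112 (P = 6 - 118 = -112)
o(Q) = 3*Q
X(m) = I*√94 (X(m) = √(-112 + 18) = √(-94) = I*√94)
X((7 - 1*7)*(13 - 6)) + o(-460) = I*√94 + 3*(-460) = I*√94 - 1380 = -1380 + I*√94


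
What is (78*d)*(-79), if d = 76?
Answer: -468312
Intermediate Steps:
(78*d)*(-79) = (78*76)*(-79) = 5928*(-79) = -468312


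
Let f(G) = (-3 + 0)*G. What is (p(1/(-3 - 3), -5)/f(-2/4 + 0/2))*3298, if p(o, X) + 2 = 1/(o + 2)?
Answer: -105536/33 ≈ -3198.1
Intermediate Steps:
p(o, X) = -2 + 1/(2 + o) (p(o, X) = -2 + 1/(o + 2) = -2 + 1/(2 + o))
f(G) = -3*G
(p(1/(-3 - 3), -5)/f(-2/4 + 0/2))*3298 = (((-3 - 2/(-3 - 3))/(2 + 1/(-3 - 3)))/((-3*(-2/4 + 0/2))))*3298 = (((-3 - 2/(-6))/(2 + 1/(-6)))/((-3*(-2*1/4 + 0*(1/2)))))*3298 = (((-3 - 2*(-1/6))/(2 - 1/6))/((-3*(-1/2 + 0))))*3298 = (((-3 + 1/3)/(11/6))/((-3*(-1/2))))*3298 = (((6/11)*(-8/3))/(3/2))*3298 = -16/11*2/3*3298 = -32/33*3298 = -105536/33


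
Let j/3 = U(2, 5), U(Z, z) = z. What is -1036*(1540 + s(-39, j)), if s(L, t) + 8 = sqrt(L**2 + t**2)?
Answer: -1587152 - 3108*sqrt(194) ≈ -1.6304e+6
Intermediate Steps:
j = 15 (j = 3*5 = 15)
s(L, t) = -8 + sqrt(L**2 + t**2)
-1036*(1540 + s(-39, j)) = -1036*(1540 + (-8 + sqrt((-39)**2 + 15**2))) = -1036*(1540 + (-8 + sqrt(1521 + 225))) = -1036*(1540 + (-8 + sqrt(1746))) = -1036*(1540 + (-8 + 3*sqrt(194))) = -1036*(1532 + 3*sqrt(194)) = -1587152 - 3108*sqrt(194)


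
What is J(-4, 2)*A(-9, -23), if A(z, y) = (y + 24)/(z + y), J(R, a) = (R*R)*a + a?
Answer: -17/16 ≈ -1.0625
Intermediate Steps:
J(R, a) = a + a*R² (J(R, a) = R²*a + a = a*R² + a = a + a*R²)
A(z, y) = (24 + y)/(y + z)
J(-4, 2)*A(-9, -23) = (2*(1 + (-4)²))*((24 - 23)/(-23 - 9)) = (2*(1 + 16))*(1/(-32)) = (2*17)*(-1/32*1) = 34*(-1/32) = -17/16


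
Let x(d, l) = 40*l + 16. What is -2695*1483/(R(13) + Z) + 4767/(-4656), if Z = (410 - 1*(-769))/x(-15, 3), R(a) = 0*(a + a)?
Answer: -843590169751/1829808 ≈ -4.6103e+5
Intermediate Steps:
R(a) = 0 (R(a) = 0*(2*a) = 0)
x(d, l) = 16 + 40*l
Z = 1179/136 (Z = (410 - 1*(-769))/(16 + 40*3) = (410 + 769)/(16 + 120) = 1179/136 ≈ 8.6691)
-2695*1483/(R(13) + Z) + 4767/(-4656) = -2695*1483/(0 + 1179/136) + 4767/(-4656) = -2695/((1179/136)*(1/1483)) + 4767*(-1/4656) = -2695/1179/201688 - 1589/1552 = -2695*201688/1179 - 1589/1552 = -543549160/1179 - 1589/1552 = -843590169751/1829808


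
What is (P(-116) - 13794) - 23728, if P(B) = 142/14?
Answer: -262583/7 ≈ -37512.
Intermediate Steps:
P(B) = 71/7 (P(B) = 142*(1/14) = 71/7)
(P(-116) - 13794) - 23728 = (71/7 - 13794) - 23728 = -96487/7 - 23728 = -262583/7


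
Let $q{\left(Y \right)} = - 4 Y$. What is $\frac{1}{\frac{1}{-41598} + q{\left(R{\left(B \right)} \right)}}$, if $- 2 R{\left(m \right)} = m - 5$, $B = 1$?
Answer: $- \frac{41598}{332785} \approx -0.125$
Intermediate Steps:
$R{\left(m \right)} = \frac{5}{2} - \frac{m}{2}$ ($R{\left(m \right)} = - \frac{m - 5}{2} = - \frac{-5 + m}{2} = \frac{5}{2} - \frac{m}{2}$)
$\frac{1}{\frac{1}{-41598} + q{\left(R{\left(B \right)} \right)}} = \frac{1}{\frac{1}{-41598} - 4 \left(\frac{5}{2} - \frac{1}{2}\right)} = \frac{1}{- \frac{1}{41598} - 4 \left(\frac{5}{2} - \frac{1}{2}\right)} = \frac{1}{- \frac{1}{41598} - 8} = \frac{1}{- \frac{332785}{41598}} = - \frac{41598}{332785}$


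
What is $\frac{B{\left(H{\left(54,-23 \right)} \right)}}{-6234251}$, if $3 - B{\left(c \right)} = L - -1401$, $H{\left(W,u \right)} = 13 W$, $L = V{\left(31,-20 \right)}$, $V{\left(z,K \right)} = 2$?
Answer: $\frac{1400}{6234251} \approx 0.00022457$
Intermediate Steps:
$L = 2$
$B{\left(c \right)} = -1400$ ($B{\left(c \right)} = 3 - \left(2 - -1401\right) = 3 - \left(2 + 1401\right) = 3 - 1403 = -1400$)
$\frac{B{\left(H{\left(54,-23 \right)} \right)}}{-6234251} = - \frac{1400}{-6234251} = \left(-1400\right) \left(- \frac{1}{6234251}\right) = \frac{1400}{6234251}$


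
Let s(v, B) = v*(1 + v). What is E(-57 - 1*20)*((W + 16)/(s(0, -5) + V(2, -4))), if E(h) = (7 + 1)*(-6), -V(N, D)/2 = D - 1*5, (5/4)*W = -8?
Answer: -128/5 ≈ -25.600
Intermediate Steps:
W = -32/5 (W = (⅘)*(-8) = -32/5 ≈ -6.4000)
V(N, D) = 10 - 2*D (V(N, D) = -2*(D - 1*5) = -2*(D - 5) = -2*(-5 + D) = 10 - 2*D)
E(h) = -48 (E(h) = 8*(-6) = -48)
E(-57 - 1*20)*((W + 16)/(s(0, -5) + V(2, -4))) = -48*(-32/5 + 16)/(0*(1 + 0) + (10 - 2*(-4))) = -2304/(5*(0*1 + (10 + 8))) = -2304/(5*(0 + 18)) = -2304/(5*18) = -48*8/15 = -128/5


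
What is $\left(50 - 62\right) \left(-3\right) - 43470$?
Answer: $-43434$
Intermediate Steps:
$\left(50 - 62\right) \left(-3\right) - 43470 = \left(-12\right) \left(-3\right) - 43470 = 36 - 43470 = -43434$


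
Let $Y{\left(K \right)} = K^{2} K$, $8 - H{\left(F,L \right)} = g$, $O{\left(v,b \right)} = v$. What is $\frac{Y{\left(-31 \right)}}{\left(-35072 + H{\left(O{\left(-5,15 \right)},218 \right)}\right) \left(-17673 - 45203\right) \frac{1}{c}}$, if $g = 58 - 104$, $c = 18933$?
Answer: $- \frac{564033003}{2201791768} \approx -0.25617$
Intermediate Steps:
$g = -46$
$H{\left(F,L \right)} = 54$ ($H{\left(F,L \right)} = 8 - -46 = 8 + 46 = 54$)
$Y{\left(K \right)} = K^{3}$
$\frac{Y{\left(-31 \right)}}{\left(-35072 + H{\left(O{\left(-5,15 \right)},218 \right)}\right) \left(-17673 - 45203\right) \frac{1}{c}} = \frac{\left(-31\right)^{3}}{\left(-35072 + 54\right) \left(-17673 - 45203\right) \frac{1}{18933}} = - \frac{29791}{\left(-35018\right) \left(-62876\right) \frac{1}{18933}} = - \frac{29791}{2201791768 \cdot \frac{1}{18933}} = - \frac{29791}{\frac{2201791768}{18933}} = \left(-29791\right) \frac{18933}{2201791768} = - \frac{564033003}{2201791768}$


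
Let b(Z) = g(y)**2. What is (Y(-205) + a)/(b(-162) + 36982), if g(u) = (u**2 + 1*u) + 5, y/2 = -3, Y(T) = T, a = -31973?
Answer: -32178/38207 ≈ -0.84220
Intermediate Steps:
y = -6 (y = 2*(-3) = -6)
g(u) = 5 + u + u**2 (g(u) = (u**2 + u) + 5 = (u + u**2) + 5 = 5 + u + u**2)
b(Z) = 1225 (b(Z) = (5 - 6 + (-6)**2)**2 = (5 - 6 + 36)**2 = 35**2 = 1225)
(Y(-205) + a)/(b(-162) + 36982) = (-205 - 31973)/(1225 + 36982) = -32178/38207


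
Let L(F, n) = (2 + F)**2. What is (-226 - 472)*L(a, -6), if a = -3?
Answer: -698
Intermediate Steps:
(-226 - 472)*L(a, -6) = (-226 - 472)*(2 - 3)**2 = -698*(-1)**2 = -698*1 = -698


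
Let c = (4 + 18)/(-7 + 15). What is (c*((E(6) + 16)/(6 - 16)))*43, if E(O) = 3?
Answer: -8987/40 ≈ -224.68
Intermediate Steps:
c = 11/4 (c = 22/8 = 22*(⅛) = 11/4 ≈ 2.7500)
(c*((E(6) + 16)/(6 - 16)))*43 = (11*((3 + 16)/(6 - 16))/4)*43 = (11*(19/(-10))/4)*43 = (11*(19*(-⅒))/4)*43 = ((11/4)*(-19/10))*43 = -209/40*43 = -8987/40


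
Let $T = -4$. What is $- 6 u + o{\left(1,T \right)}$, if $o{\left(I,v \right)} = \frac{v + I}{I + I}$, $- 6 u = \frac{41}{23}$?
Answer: $\frac{13}{46} \approx 0.28261$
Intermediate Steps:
$u = - \frac{41}{138}$ ($u = - \frac{41 \cdot \frac{1}{23}}{6} = \left(- \frac{1}{6}\right) \frac{41}{23} = - \frac{41}{138} \approx -0.2971$)
$o{\left(I,v \right)} = \frac{I + v}{2 I}$
$- 6 u + o{\left(1,T \right)} = \left(-6\right) \left(- \frac{41}{138}\right) + \frac{1 - 4}{2 \cdot 1} = \frac{41}{23} + \frac{1}{2} \cdot 1 \left(-3\right) = \frac{41}{23} - \frac{3}{2} = \frac{13}{46}$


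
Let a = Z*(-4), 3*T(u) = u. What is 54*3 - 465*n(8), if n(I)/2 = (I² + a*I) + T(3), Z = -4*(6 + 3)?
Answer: -1131648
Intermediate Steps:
T(u) = u/3
Z = -36 (Z = -4*9 = -36)
a = 144 (a = -36*(-4) = 144)
n(I) = 2 + 2*I² + 288*I (n(I) = 2*((I² + 144*I) + (⅓)*3) = 2*((I² + 144*I) + 1) = 2*(1 + I² + 144*I) = 2 + 2*I² + 288*I)
54*3 - 465*n(8) = 54*3 - 465*(2 + 2*8² + 288*8) = 162 - 465*(2 + 2*64 + 2304) = 162 - 465*(2 + 128 + 2304) = 162 - 465*2434 = 162 - 1131810 = -1131648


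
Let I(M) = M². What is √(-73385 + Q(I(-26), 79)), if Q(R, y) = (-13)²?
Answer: 16*I*√286 ≈ 270.58*I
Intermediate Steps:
Q(R, y) = 169
√(-73385 + Q(I(-26), 79)) = √(-73385 + 169) = √(-73216) = 16*I*√286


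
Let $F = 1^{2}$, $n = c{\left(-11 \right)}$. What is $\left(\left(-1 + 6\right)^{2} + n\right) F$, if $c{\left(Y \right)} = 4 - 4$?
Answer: $25$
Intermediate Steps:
$c{\left(Y \right)} = 0$ ($c{\left(Y \right)} = 4 - 4 = 0$)
$n = 0$
$F = 1$
$\left(\left(-1 + 6\right)^{2} + n\right) F = \left(\left(-1 + 6\right)^{2} + 0\right) 1 = \left(5^{2} + 0\right) 1 = \left(25 + 0\right) 1 = 25 \cdot 1 = 25$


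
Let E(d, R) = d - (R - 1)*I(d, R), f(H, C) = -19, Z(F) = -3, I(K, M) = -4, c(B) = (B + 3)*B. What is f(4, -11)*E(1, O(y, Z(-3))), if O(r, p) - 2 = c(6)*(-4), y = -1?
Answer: 16321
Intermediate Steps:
c(B) = B*(3 + B) (c(B) = (3 + B)*B = B*(3 + B))
O(r, p) = -214 (O(r, p) = 2 + (6*(3 + 6))*(-4) = 2 + (6*9)*(-4) = 2 + 54*(-4) = 2 - 216 = -214)
E(d, R) = -4 + d + 4*R (E(d, R) = d - (R - 1)*(-4) = d - (-1 + R)*(-4) = d - (4 - 4*R) = d + (-4 + 4*R) = -4 + d + 4*R)
f(4, -11)*E(1, O(y, Z(-3))) = -19*(-4 + 1 + 4*(-214)) = -19*(-4 + 1 - 856) = -19*(-859) = 16321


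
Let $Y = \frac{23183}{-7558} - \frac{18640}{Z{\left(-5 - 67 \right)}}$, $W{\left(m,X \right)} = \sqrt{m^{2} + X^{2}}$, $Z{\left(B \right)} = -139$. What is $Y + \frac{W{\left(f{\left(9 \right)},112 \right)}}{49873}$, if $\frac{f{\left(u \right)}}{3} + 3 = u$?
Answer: $\frac{137658683}{1050562} + \frac{2 \sqrt{3217}}{49873} \approx 131.04$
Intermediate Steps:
$f{\left(u \right)} = -9 + 3 u$
$W{\left(m,X \right)} = \sqrt{X^{2} + m^{2}}$
$Y = \frac{137658683}{1050562}$ ($Y = \frac{23183}{-7558} - \frac{18640}{-139} = 23183 \left(- \frac{1}{7558}\right) - - \frac{18640}{139} = - \frac{23183}{7558} + \frac{18640}{139} = \frac{137658683}{1050562} \approx 131.03$)
$Y + \frac{W{\left(f{\left(9 \right)},112 \right)}}{49873} = \frac{137658683}{1050562} + \frac{\sqrt{112^{2} + \left(-9 + 3 \cdot 9\right)^{2}}}{49873} = \frac{137658683}{1050562} + \sqrt{12544 + \left(-9 + 27\right)^{2}} \cdot \frac{1}{49873} = \frac{137658683}{1050562} + \sqrt{12544 + 18^{2}} \cdot \frac{1}{49873} = \frac{137658683}{1050562} + \sqrt{12544 + 324} \cdot \frac{1}{49873} = \frac{137658683}{1050562} + \sqrt{12868} \cdot \frac{1}{49873} = \frac{137658683}{1050562} + 2 \sqrt{3217} \cdot \frac{1}{49873} = \frac{137658683}{1050562} + \frac{2 \sqrt{3217}}{49873}$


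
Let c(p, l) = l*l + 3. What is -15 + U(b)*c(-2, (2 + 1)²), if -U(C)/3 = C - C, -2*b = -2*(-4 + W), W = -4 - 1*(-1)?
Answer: -15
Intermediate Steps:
c(p, l) = 3 + l² (c(p, l) = l² + 3 = 3 + l²)
W = -3 (W = -4 + 1 = -3)
b = -7 (b = -(-1)*(-4 - 3) = -(-1)*(-7) = -½*14 = -7)
U(C) = 0 (U(C) = -3*(C - C) = -3*0 = 0)
-15 + U(b)*c(-2, (2 + 1)²) = -15 + 0*(3 + ((2 + 1)²)²) = -15 + 0*(3 + (3²)²) = -15 + 0*(3 + 9²) = -15 + 0*(3 + 81) = -15 + 0*84 = -15 + 0 = -15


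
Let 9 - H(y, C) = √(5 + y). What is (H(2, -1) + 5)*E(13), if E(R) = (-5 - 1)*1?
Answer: -84 + 6*√7 ≈ -68.125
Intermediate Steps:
E(R) = -6 (E(R) = -6*1 = -6)
H(y, C) = 9 - √(5 + y)
(H(2, -1) + 5)*E(13) = ((9 - √(5 + 2)) + 5)*(-6) = ((9 - √7) + 5)*(-6) = (14 - √7)*(-6) = -84 + 6*√7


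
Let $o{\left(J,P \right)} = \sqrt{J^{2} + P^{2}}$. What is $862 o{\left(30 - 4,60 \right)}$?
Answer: $1724 \sqrt{1069} \approx 56367.0$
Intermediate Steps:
$862 o{\left(30 - 4,60 \right)} = 862 \sqrt{\left(30 - 4\right)^{2} + 60^{2}} = 862 \sqrt{\left(30 - 4\right)^{2} + 3600} = 862 \sqrt{26^{2} + 3600} = 862 \sqrt{676 + 3600} = 862 \sqrt{4276} = 862 \cdot 2 \sqrt{1069} = 1724 \sqrt{1069}$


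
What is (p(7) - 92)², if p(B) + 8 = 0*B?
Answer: 10000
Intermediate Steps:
p(B) = -8 (p(B) = -8 + 0*B = -8 + 0 = -8)
(p(7) - 92)² = (-8 - 92)² = (-100)² = 10000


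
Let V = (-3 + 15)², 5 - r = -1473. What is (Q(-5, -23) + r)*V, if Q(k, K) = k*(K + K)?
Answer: 245952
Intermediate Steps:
r = 1478 (r = 5 - 1*(-1473) = 5 + 1473 = 1478)
Q(k, K) = 2*K*k (Q(k, K) = k*(2*K) = 2*K*k)
V = 144 (V = 12² = 144)
(Q(-5, -23) + r)*V = (2*(-23)*(-5) + 1478)*144 = (230 + 1478)*144 = 1708*144 = 245952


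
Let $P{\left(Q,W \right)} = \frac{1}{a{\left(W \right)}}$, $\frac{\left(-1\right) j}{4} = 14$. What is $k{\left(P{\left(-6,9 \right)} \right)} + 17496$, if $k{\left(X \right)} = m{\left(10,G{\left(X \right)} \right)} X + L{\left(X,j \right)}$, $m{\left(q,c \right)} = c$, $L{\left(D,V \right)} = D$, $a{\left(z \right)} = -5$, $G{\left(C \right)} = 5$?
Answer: $\frac{87474}{5} \approx 17495.0$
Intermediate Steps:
$j = -56$ ($j = \left(-4\right) 14 = -56$)
$P{\left(Q,W \right)} = - \frac{1}{5}$ ($P{\left(Q,W \right)} = \frac{1}{-5} = - \frac{1}{5}$)
$k{\left(X \right)} = 6 X$ ($k{\left(X \right)} = 5 X + X = 6 X$)
$k{\left(P{\left(-6,9 \right)} \right)} + 17496 = 6 \left(- \frac{1}{5}\right) + 17496 = - \frac{6}{5} + 17496 = \frac{87474}{5}$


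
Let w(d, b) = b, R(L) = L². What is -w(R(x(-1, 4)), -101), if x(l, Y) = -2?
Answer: 101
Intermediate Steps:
-w(R(x(-1, 4)), -101) = -1*(-101) = 101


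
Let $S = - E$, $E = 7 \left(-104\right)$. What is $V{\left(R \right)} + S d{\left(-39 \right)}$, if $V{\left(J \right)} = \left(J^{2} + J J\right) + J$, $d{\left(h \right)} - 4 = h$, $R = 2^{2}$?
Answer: $-25444$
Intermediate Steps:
$R = 4$
$d{\left(h \right)} = 4 + h$
$V{\left(J \right)} = J + 2 J^{2}$ ($V{\left(J \right)} = \left(J^{2} + J^{2}\right) + J = 2 J^{2} + J = J + 2 J^{2}$)
$E = -728$
$S = 728$ ($S = \left(-1\right) \left(-728\right) = 728$)
$V{\left(R \right)} + S d{\left(-39 \right)} = 4 \left(1 + 2 \cdot 4\right) + 728 \left(4 - 39\right) = 4 \left(1 + 8\right) + 728 \left(-35\right) = 4 \cdot 9 - 25480 = 36 - 25480 = -25444$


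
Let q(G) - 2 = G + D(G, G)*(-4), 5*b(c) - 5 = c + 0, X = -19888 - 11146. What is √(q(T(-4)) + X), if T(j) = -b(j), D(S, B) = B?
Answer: I*√775785/5 ≈ 176.16*I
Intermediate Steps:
X = -31034
b(c) = 1 + c/5 (b(c) = 1 + (c + 0)/5 = 1 + c/5)
T(j) = -1 - j/5 (T(j) = -(1 + j/5) = -1 - j/5)
q(G) = 2 - 3*G (q(G) = 2 + (G + G*(-4)) = 2 + (G - 4*G) = 2 - 3*G)
√(q(T(-4)) + X) = √((2 - 3*(-1 - ⅕*(-4))) - 31034) = √((2 - 3*(-1 + ⅘)) - 31034) = √((2 - 3*(-⅕)) - 31034) = √((2 + ⅗) - 31034) = √(13/5 - 31034) = √(-155157/5) = I*√775785/5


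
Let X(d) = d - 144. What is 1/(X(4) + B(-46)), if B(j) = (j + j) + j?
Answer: -1/278 ≈ -0.0035971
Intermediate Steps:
B(j) = 3*j (B(j) = 2*j + j = 3*j)
X(d) = -144 + d
1/(X(4) + B(-46)) = 1/((-144 + 4) + 3*(-46)) = 1/(-140 - 138) = 1/(-278) = -1/278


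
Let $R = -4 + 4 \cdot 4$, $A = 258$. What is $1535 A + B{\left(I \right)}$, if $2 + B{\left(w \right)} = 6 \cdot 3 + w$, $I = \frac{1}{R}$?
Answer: $\frac{4752553}{12} \approx 3.9605 \cdot 10^{5}$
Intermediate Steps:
$R = 12$ ($R = -4 + 16 = 12$)
$I = \frac{1}{12} \approx 0.083333$
$B{\left(w \right)} = 16 + w$ ($B{\left(w \right)} = -2 + \left(6 \cdot 3 + w\right) = -2 + \left(18 + w\right) = 16 + w$)
$1535 A + B{\left(I \right)} = 1535 \cdot 258 + \left(16 + \frac{1}{12}\right) = 396030 + \frac{193}{12} = \frac{4752553}{12}$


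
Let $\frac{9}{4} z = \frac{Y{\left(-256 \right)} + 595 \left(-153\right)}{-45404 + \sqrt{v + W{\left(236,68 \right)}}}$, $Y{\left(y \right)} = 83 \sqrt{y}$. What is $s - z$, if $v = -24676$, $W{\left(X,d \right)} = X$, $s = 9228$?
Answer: $\frac{2 \left(-1328 + 41526 \sqrt{6110} + 942632217 i\right)}{9 \left(\sqrt{6110} + 22702 i\right)} \approx 9227.1 + 0.009931 i$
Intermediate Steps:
$z = \frac{4 \left(-91035 + 1328 i\right)}{9 \left(-45404 + 2 i \sqrt{6110}\right)}$ ($z = \frac{4 \frac{83 \sqrt{-256} + 595 \left(-153\right)}{-45404 + \sqrt{-24676 + 236}}}{9} = \frac{4 \frac{83 \cdot 16 i - 91035}{-45404 + \sqrt{-24440}}}{9} = \frac{4 \frac{1328 i - 91035}{-45404 + 2 i \sqrt{6110}}}{9} = \frac{4 \frac{-91035 + 1328 i}{-45404 + 2 i \sqrt{6110}}}{9} = \frac{4 \left(-91035 + 1328 i\right)}{9 \left(-45404 + 2 i \sqrt{6110}\right)} \approx 0.89114 - 0.009931 i$)
$s - z = 9228 - \left(\frac{32804390}{36813351} - \frac{30148256 i}{2319241113} + \frac{1328 \sqrt{6110}}{2319241113} + \frac{1445 i \sqrt{6110}}{36813351}\right) = \frac{339680798638}{36813351} - \frac{1328 \sqrt{6110}}{2319241113} + \frac{30148256 i}{2319241113} - \frac{1445 i \sqrt{6110}}{36813351}$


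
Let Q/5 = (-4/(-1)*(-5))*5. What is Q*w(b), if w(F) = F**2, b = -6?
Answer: -18000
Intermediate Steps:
Q = -500 (Q = 5*((-4/(-1)*(-5))*5) = 5*((-4*(-1)*(-5))*5) = 5*((4*(-5))*5) = 5*(-20*5) = 5*(-100) = -500)
Q*w(b) = -500*(-6)**2 = -500*36 = -18000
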